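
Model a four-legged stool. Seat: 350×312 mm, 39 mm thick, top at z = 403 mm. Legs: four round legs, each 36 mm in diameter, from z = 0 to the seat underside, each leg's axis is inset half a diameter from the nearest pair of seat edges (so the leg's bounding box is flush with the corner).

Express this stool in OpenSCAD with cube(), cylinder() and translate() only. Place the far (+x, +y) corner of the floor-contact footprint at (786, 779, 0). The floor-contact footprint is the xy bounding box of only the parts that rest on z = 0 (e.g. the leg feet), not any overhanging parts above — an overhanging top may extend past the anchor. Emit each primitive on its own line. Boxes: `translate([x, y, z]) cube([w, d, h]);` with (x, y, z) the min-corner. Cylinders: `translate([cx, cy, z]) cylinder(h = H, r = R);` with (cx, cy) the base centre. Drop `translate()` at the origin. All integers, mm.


translate([436, 467, 364]) cube([350, 312, 39]);
translate([454, 485, 0]) cylinder(h = 364, r = 18);
translate([768, 485, 0]) cylinder(h = 364, r = 18);
translate([454, 761, 0]) cylinder(h = 364, r = 18);
translate([768, 761, 0]) cylinder(h = 364, r = 18);


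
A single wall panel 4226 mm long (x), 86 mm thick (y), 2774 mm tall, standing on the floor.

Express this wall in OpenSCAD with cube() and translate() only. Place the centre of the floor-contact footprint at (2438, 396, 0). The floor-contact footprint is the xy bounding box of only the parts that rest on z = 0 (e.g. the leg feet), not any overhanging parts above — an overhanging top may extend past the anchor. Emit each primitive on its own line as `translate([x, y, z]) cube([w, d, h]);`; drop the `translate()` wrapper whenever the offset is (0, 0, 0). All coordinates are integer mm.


translate([325, 353, 0]) cube([4226, 86, 2774]);


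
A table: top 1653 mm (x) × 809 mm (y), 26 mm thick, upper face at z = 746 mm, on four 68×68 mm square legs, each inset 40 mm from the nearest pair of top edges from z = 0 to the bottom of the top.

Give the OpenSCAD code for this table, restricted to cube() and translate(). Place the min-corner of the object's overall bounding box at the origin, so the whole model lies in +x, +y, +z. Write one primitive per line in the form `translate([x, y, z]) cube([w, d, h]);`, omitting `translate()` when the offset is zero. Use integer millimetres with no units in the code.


// leg_h = 746 - 26 = 720
translate([0, 0, 720]) cube([1653, 809, 26]);
translate([40, 40, 0]) cube([68, 68, 720]);
translate([1545, 40, 0]) cube([68, 68, 720]);
translate([40, 701, 0]) cube([68, 68, 720]);
translate([1545, 701, 0]) cube([68, 68, 720]);


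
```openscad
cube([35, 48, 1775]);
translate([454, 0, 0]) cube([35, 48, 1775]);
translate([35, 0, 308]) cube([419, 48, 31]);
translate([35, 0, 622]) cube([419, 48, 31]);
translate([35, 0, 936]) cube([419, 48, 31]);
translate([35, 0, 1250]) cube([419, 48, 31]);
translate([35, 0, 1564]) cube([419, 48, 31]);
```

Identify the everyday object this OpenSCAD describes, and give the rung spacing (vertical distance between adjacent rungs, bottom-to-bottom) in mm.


A ladder. The rung spacing is 314 mm.

Two tall 35×48 posts with 5 short bars between them — a ladder. Adjacent rungs sit at z = 308 and z = 622, so the spacing is 622 − 308 = 314 mm.


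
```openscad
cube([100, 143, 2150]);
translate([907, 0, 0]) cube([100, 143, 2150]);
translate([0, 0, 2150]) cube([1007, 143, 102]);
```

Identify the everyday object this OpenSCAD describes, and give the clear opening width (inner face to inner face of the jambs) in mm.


A door frame. The clear opening width is 807 mm.

Two 2150 mm tall posts with a header on top — a door frame. The left jamb is 100 mm wide at x = 0; the right jamb starts at x = 907. The clear opening is 907 − 100 = 807 mm.


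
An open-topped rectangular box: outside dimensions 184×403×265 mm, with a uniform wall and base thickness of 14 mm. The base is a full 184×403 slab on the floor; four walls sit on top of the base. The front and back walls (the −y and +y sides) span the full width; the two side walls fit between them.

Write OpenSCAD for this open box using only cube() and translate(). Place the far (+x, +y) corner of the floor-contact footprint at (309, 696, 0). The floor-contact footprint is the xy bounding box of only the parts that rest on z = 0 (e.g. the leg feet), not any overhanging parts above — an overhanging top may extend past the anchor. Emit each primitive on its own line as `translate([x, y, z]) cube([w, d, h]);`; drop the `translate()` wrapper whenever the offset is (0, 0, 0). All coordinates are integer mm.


translate([125, 293, 0]) cube([184, 403, 14]);
translate([125, 293, 14]) cube([184, 14, 251]);
translate([125, 682, 14]) cube([184, 14, 251]);
translate([125, 307, 14]) cube([14, 375, 251]);
translate([295, 307, 14]) cube([14, 375, 251]);


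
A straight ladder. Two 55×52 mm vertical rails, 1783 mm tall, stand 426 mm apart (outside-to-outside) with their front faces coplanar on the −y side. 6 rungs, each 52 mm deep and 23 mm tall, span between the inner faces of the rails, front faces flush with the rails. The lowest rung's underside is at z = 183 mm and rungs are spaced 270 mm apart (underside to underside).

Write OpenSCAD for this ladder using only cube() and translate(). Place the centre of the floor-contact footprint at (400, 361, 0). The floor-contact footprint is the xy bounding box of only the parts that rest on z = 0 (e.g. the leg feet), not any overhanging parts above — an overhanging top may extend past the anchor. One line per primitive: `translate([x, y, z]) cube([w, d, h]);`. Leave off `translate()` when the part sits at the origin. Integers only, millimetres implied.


translate([187, 335, 0]) cube([55, 52, 1783]);
translate([558, 335, 0]) cube([55, 52, 1783]);
translate([242, 335, 183]) cube([316, 52, 23]);
translate([242, 335, 453]) cube([316, 52, 23]);
translate([242, 335, 723]) cube([316, 52, 23]);
translate([242, 335, 993]) cube([316, 52, 23]);
translate([242, 335, 1263]) cube([316, 52, 23]);
translate([242, 335, 1533]) cube([316, 52, 23]);


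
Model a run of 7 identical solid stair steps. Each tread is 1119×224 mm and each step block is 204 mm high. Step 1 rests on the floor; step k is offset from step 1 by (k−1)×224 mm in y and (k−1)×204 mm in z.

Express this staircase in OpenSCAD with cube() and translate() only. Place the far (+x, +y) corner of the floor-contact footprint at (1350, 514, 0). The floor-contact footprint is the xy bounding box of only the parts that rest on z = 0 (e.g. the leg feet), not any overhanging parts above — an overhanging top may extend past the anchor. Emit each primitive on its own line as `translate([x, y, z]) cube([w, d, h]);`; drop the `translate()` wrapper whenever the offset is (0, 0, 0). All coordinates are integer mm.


translate([231, 290, 0]) cube([1119, 224, 204]);
translate([231, 514, 204]) cube([1119, 224, 204]);
translate([231, 738, 408]) cube([1119, 224, 204]);
translate([231, 962, 612]) cube([1119, 224, 204]);
translate([231, 1186, 816]) cube([1119, 224, 204]);
translate([231, 1410, 1020]) cube([1119, 224, 204]);
translate([231, 1634, 1224]) cube([1119, 224, 204]);


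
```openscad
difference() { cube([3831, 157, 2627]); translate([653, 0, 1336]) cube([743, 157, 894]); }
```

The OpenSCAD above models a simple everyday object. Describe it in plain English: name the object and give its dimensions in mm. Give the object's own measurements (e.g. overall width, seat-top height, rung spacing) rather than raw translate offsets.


A wall 3831 mm long (x), 157 mm thick (y), 2627 mm tall, with a rectangular window opening cut through it. The opening is 743 mm wide and 894 mm tall; its sill is at z = 1336 mm and its near (−x) edge is 653 mm from the wall's −x end. The opening passes through the full wall thickness.


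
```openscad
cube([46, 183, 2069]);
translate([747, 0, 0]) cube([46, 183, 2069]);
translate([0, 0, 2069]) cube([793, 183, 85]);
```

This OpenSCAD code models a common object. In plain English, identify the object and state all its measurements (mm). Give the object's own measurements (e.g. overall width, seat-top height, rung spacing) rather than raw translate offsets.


A door frame. The clear opening is 701 mm wide and 2069 mm high. Two 46 mm wide jambs, 183 mm deep, stand either side of the opening from the floor to the top of the opening. A 85 mm thick head sits across the top of both jambs, spanning the full outside width of the frame.


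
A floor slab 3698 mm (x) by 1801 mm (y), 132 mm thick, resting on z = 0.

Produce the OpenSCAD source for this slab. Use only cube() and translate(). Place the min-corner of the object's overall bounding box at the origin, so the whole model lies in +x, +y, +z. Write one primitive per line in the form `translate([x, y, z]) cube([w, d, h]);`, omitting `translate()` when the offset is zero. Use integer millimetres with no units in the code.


cube([3698, 1801, 132]);


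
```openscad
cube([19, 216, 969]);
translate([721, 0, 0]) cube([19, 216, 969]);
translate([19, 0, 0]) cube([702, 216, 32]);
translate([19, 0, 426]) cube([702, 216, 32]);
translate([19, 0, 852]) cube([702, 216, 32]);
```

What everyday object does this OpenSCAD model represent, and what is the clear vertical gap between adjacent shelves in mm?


A bookshelf. The clear shelf gap is 394 mm.

Two tall side panels with 3 horizontal boards between them — a bookshelf. The first two shelf undersides are at z = 0 and z = 426; with shelf thickness 32, the clear gap is 426 − 0 − 32 = 394 mm.


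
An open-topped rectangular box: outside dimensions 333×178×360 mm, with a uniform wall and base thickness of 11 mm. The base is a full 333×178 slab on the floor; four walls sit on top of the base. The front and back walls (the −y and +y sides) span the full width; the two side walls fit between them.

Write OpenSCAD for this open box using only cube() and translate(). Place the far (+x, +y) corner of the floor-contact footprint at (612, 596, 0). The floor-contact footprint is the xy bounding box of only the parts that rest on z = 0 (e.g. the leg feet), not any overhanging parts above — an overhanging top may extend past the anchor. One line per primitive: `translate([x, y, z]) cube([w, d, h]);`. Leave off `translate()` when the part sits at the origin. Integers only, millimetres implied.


translate([279, 418, 0]) cube([333, 178, 11]);
translate([279, 418, 11]) cube([333, 11, 349]);
translate([279, 585, 11]) cube([333, 11, 349]);
translate([279, 429, 11]) cube([11, 156, 349]);
translate([601, 429, 11]) cube([11, 156, 349]);


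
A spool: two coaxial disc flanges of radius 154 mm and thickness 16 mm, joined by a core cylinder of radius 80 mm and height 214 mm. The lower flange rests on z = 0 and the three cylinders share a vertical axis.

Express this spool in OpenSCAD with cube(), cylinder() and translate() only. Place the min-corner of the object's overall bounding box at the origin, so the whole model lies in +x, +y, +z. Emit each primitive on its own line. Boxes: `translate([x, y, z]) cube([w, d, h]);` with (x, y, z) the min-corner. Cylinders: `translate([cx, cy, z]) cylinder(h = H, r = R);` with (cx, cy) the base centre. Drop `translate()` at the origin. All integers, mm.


translate([154, 154, 0]) cylinder(h = 16, r = 154);
translate([154, 154, 16]) cylinder(h = 214, r = 80);
translate([154, 154, 230]) cylinder(h = 16, r = 154);


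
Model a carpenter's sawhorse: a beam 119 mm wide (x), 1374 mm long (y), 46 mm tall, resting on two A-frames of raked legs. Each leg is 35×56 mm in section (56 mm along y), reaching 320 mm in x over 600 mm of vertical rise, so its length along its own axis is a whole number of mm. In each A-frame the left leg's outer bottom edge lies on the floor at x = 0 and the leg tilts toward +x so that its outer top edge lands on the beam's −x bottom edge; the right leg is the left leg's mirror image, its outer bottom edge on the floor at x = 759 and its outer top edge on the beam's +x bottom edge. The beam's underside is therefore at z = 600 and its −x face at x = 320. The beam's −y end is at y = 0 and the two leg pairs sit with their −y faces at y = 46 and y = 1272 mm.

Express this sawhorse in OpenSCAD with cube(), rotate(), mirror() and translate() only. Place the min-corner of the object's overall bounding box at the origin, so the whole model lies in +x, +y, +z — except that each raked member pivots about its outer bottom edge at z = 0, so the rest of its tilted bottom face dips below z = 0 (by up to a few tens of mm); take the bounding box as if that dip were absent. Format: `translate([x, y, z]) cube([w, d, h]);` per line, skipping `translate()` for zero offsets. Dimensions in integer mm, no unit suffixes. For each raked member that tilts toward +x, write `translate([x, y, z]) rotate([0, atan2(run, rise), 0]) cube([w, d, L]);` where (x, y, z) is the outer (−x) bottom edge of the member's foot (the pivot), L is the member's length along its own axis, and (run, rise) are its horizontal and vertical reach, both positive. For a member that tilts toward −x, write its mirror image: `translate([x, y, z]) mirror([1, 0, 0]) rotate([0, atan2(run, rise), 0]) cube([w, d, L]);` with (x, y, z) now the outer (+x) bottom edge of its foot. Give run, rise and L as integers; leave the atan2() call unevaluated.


translate([320, 0, 600]) cube([119, 1374, 46]);
translate([0, 46, 0]) rotate([0, atan2(320, 600), 0]) cube([35, 56, 680]);
translate([759, 46, 0]) mirror([1, 0, 0]) rotate([0, atan2(320, 600), 0]) cube([35, 56, 680]);
translate([0, 1272, 0]) rotate([0, atan2(320, 600), 0]) cube([35, 56, 680]);
translate([759, 1272, 0]) mirror([1, 0, 0]) rotate([0, atan2(320, 600), 0]) cube([35, 56, 680]);


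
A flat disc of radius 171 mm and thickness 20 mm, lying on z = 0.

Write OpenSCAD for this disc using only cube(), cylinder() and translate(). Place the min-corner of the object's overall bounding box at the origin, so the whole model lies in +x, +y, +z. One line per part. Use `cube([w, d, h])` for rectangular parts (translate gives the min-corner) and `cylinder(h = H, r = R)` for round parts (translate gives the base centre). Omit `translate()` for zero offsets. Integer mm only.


translate([171, 171, 0]) cylinder(h = 20, r = 171);


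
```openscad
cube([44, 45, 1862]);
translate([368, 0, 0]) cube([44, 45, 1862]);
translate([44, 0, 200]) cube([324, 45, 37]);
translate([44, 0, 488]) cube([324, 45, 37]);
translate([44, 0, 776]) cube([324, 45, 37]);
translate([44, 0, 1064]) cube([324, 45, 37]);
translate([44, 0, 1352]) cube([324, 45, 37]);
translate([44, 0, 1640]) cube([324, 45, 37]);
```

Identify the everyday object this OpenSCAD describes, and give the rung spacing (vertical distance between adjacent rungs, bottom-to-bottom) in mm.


A ladder. The rung spacing is 288 mm.

Two tall 44×45 posts with 6 short bars between them — a ladder. Adjacent rungs sit at z = 200 and z = 488, so the spacing is 488 − 200 = 288 mm.


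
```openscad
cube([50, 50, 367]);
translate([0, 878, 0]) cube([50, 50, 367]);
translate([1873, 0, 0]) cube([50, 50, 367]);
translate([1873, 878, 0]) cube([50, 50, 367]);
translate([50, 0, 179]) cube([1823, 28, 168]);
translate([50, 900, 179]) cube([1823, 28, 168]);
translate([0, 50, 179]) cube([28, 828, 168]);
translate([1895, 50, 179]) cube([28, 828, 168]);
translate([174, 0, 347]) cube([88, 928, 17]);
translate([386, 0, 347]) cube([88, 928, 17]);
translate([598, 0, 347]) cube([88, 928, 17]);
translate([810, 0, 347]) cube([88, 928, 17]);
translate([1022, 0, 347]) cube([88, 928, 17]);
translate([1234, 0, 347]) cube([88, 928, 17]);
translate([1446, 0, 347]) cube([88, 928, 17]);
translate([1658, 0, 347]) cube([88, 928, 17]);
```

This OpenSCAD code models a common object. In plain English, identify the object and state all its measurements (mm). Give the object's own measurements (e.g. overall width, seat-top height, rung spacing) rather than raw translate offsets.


A bed frame 1923 mm long (x) by 928 mm wide (y). Four 50×50 mm corner posts, 367 mm tall, at the corners of the footprint. Four rails of 28 mm thickness and 168 mm height run between adjacent posts with their undersides at z = 179 mm, their outer faces flush with the outside of the frame (the two x-running rails run between the posts' inner faces; the two y-running rails run between the posts' inner faces). 8 slats, each 88 mm wide (x) and 17 mm thick, lie across the top of the two x-running rails, running the full 928 mm width of the frame in y; along x they sit between the end posts with a 124 mm gap after the −x posts and between neighbouring slats, leaving 127 mm before the +x posts.


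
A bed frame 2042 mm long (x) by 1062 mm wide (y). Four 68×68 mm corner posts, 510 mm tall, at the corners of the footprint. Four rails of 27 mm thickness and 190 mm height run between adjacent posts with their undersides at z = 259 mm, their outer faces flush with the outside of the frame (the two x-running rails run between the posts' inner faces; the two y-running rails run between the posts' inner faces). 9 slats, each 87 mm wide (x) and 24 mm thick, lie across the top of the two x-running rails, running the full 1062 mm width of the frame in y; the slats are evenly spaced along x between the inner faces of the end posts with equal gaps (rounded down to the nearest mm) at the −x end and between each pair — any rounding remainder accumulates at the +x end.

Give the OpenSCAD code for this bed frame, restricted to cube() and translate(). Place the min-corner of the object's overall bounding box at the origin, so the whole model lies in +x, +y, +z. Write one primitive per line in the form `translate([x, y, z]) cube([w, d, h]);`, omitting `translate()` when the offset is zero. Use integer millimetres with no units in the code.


cube([68, 68, 510]);
translate([0, 994, 0]) cube([68, 68, 510]);
translate([1974, 0, 0]) cube([68, 68, 510]);
translate([1974, 994, 0]) cube([68, 68, 510]);
translate([68, 0, 259]) cube([1906, 27, 190]);
translate([68, 1035, 259]) cube([1906, 27, 190]);
translate([0, 68, 259]) cube([27, 926, 190]);
translate([2015, 68, 259]) cube([27, 926, 190]);
translate([180, 0, 449]) cube([87, 1062, 24]);
translate([379, 0, 449]) cube([87, 1062, 24]);
translate([578, 0, 449]) cube([87, 1062, 24]);
translate([777, 0, 449]) cube([87, 1062, 24]);
translate([976, 0, 449]) cube([87, 1062, 24]);
translate([1175, 0, 449]) cube([87, 1062, 24]);
translate([1374, 0, 449]) cube([87, 1062, 24]);
translate([1573, 0, 449]) cube([87, 1062, 24]);
translate([1772, 0, 449]) cube([87, 1062, 24]);


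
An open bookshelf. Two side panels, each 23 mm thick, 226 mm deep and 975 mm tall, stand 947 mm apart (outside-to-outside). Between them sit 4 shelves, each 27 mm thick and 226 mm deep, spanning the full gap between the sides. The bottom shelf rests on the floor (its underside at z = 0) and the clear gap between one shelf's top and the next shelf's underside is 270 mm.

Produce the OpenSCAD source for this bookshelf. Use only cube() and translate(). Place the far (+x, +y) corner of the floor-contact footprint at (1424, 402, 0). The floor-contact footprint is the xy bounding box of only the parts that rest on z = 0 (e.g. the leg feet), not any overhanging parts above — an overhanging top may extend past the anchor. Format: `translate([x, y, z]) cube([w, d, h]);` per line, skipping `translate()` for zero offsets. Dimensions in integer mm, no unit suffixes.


translate([477, 176, 0]) cube([23, 226, 975]);
translate([1401, 176, 0]) cube([23, 226, 975]);
translate([500, 176, 0]) cube([901, 226, 27]);
translate([500, 176, 297]) cube([901, 226, 27]);
translate([500, 176, 594]) cube([901, 226, 27]);
translate([500, 176, 891]) cube([901, 226, 27]);


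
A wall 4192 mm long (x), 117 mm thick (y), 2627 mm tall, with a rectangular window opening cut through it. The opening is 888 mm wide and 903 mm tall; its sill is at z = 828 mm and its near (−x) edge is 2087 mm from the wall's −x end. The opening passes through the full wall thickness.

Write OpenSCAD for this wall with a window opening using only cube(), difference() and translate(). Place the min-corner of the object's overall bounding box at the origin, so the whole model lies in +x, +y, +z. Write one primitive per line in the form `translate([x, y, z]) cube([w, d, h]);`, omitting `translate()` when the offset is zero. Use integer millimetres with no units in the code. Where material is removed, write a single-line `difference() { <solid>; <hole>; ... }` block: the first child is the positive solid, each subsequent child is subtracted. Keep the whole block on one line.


difference() { cube([4192, 117, 2627]); translate([2087, 0, 828]) cube([888, 117, 903]); }


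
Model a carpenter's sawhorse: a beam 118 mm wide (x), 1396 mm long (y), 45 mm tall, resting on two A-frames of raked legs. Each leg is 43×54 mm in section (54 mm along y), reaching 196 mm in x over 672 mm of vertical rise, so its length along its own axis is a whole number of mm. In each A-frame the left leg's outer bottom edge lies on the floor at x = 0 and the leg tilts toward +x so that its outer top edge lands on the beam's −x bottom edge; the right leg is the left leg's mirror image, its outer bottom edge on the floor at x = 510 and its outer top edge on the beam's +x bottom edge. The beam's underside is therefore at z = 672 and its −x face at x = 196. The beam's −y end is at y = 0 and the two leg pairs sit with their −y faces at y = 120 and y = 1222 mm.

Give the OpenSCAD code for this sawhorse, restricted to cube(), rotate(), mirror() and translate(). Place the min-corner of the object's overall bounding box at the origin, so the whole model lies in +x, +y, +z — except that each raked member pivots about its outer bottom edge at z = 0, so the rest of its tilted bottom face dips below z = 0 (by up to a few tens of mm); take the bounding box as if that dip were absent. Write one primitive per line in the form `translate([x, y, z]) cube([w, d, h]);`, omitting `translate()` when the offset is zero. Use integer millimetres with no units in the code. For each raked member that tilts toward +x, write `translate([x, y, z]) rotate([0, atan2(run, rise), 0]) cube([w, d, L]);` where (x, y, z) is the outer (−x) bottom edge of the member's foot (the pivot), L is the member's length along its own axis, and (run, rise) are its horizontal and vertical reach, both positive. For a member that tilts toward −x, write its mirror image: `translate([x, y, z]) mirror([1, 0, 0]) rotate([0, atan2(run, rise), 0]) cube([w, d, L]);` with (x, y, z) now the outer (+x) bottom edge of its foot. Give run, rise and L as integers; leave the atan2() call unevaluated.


translate([196, 0, 672]) cube([118, 1396, 45]);
translate([0, 120, 0]) rotate([0, atan2(196, 672), 0]) cube([43, 54, 700]);
translate([510, 120, 0]) mirror([1, 0, 0]) rotate([0, atan2(196, 672), 0]) cube([43, 54, 700]);
translate([0, 1222, 0]) rotate([0, atan2(196, 672), 0]) cube([43, 54, 700]);
translate([510, 1222, 0]) mirror([1, 0, 0]) rotate([0, atan2(196, 672), 0]) cube([43, 54, 700]);


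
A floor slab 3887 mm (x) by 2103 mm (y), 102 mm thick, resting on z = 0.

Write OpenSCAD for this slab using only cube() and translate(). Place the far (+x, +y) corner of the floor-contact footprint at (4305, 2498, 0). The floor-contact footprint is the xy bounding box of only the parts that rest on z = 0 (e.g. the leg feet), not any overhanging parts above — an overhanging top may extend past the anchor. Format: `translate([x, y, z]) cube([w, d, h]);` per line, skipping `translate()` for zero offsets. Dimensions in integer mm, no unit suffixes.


translate([418, 395, 0]) cube([3887, 2103, 102]);


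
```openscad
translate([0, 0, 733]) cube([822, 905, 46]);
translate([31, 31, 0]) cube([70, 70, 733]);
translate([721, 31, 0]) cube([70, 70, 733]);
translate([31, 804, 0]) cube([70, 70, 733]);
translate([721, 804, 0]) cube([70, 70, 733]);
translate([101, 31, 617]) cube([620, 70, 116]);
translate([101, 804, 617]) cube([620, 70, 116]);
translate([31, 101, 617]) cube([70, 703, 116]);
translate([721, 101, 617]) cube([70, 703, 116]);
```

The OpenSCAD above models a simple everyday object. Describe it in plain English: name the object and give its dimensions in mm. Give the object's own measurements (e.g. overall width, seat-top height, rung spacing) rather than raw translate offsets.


A rectangular dining table. The top is 822×905×46 mm with its upper surface at z = 779 mm. It stands on four 70×70 mm square legs, each inset 31 mm from the nearest pair of top edges, running from the floor to the underside of the top. Four apron rails, 70 mm thick and 116 mm tall, run between adjacent legs with their top edges flush with the underside of the top and their outer faces flush with the legs' outer faces.


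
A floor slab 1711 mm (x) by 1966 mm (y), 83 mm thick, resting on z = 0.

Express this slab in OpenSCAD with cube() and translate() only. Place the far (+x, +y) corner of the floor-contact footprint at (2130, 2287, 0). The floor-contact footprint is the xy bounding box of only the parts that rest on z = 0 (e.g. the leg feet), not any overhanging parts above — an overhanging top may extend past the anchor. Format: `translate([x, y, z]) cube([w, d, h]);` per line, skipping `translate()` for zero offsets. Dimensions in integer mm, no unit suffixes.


translate([419, 321, 0]) cube([1711, 1966, 83]);


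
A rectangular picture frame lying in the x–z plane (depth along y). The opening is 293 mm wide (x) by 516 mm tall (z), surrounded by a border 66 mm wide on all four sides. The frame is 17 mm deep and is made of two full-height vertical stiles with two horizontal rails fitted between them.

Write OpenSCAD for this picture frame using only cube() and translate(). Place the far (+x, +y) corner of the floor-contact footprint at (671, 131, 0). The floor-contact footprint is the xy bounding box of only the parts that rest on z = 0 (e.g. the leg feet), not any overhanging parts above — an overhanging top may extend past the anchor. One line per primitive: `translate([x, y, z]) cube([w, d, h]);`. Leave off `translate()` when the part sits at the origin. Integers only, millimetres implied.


translate([246, 114, 0]) cube([66, 17, 648]);
translate([605, 114, 0]) cube([66, 17, 648]);
translate([312, 114, 0]) cube([293, 17, 66]);
translate([312, 114, 582]) cube([293, 17, 66]);


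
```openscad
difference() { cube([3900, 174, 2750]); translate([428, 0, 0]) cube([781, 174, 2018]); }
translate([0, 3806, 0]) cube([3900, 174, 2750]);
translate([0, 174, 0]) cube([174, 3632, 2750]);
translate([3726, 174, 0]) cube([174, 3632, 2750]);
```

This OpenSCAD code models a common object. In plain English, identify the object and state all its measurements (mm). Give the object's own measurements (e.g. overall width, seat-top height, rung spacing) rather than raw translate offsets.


A single room: four walls, each 2750 mm tall and 174 mm thick, enclosing an outside footprint 3900×3980 mm (x × y), no floor or roof. The front and back walls (−y and +y sides) run the full x-width; the side walls fit between their inner faces. A door opening 781 mm wide and 2018 mm tall is cut through the front wall from the floor up, its −x edge 428 mm from the wall's −x end.


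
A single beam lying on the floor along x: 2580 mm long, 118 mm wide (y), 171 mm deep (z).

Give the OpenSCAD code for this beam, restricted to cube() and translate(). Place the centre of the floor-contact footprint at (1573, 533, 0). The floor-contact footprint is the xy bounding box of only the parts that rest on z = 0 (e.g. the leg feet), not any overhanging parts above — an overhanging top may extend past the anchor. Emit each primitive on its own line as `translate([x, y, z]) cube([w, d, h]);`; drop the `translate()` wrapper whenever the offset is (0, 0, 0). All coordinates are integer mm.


translate([283, 474, 0]) cube([2580, 118, 171]);


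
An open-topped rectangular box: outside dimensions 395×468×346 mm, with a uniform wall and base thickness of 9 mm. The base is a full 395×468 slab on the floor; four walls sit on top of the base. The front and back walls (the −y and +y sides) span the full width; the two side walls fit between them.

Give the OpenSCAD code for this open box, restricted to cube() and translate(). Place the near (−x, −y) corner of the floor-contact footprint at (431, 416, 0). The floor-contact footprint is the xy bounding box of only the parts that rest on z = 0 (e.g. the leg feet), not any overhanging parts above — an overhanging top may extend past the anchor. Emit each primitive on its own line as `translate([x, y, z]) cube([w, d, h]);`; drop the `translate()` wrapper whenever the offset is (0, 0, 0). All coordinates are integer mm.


translate([431, 416, 0]) cube([395, 468, 9]);
translate([431, 416, 9]) cube([395, 9, 337]);
translate([431, 875, 9]) cube([395, 9, 337]);
translate([431, 425, 9]) cube([9, 450, 337]);
translate([817, 425, 9]) cube([9, 450, 337]);


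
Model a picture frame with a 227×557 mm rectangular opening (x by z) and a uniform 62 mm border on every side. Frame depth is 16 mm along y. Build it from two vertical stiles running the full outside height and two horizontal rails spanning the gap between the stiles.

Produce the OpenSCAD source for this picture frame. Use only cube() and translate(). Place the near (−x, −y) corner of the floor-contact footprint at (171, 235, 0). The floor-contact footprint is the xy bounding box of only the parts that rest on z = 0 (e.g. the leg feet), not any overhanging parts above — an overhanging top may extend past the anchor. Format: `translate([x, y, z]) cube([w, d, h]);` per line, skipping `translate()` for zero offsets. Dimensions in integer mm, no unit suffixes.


translate([171, 235, 0]) cube([62, 16, 681]);
translate([460, 235, 0]) cube([62, 16, 681]);
translate([233, 235, 0]) cube([227, 16, 62]);
translate([233, 235, 619]) cube([227, 16, 62]);


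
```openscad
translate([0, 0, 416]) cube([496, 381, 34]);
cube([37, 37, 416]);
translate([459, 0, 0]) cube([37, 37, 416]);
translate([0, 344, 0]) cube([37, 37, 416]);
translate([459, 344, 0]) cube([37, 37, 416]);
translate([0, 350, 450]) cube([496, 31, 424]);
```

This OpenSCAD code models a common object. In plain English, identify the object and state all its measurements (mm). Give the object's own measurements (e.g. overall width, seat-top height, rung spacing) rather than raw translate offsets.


A chair. The seat is a 496×381×34 mm slab with its top at z = 450 mm, on four 37×37 mm corner legs (flush with the seat edges, standing on z = 0). A flat backrest 31 mm thick, 424 mm tall, spans the full seat width and rises from the seat top along its +y edge, rear face flush with the rear of the seat.


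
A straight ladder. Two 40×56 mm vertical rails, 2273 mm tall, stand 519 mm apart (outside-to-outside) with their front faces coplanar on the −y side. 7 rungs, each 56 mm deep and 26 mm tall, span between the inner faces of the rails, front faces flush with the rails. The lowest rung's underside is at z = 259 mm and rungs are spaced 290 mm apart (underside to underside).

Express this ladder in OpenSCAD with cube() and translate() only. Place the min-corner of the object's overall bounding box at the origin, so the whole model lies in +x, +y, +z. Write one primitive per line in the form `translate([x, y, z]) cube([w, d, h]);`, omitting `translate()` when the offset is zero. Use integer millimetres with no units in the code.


// rung span = 519 - 2*40 = 439
// rung[k] z = 259 + k*290
cube([40, 56, 2273]);
translate([479, 0, 0]) cube([40, 56, 2273]);
translate([40, 0, 259]) cube([439, 56, 26]);
translate([40, 0, 549]) cube([439, 56, 26]);
translate([40, 0, 839]) cube([439, 56, 26]);
translate([40, 0, 1129]) cube([439, 56, 26]);
translate([40, 0, 1419]) cube([439, 56, 26]);
translate([40, 0, 1709]) cube([439, 56, 26]);
translate([40, 0, 1999]) cube([439, 56, 26]);


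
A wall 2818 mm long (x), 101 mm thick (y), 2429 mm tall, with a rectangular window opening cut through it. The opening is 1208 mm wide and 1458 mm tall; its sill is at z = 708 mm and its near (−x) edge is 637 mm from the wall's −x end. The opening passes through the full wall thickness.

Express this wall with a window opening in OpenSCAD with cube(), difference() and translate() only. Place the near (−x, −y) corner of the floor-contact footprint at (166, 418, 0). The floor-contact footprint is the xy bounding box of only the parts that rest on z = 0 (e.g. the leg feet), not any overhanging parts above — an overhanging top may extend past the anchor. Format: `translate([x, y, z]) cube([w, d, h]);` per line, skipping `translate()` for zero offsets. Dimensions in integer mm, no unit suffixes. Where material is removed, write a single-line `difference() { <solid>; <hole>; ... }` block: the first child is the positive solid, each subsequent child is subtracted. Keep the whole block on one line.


difference() { translate([166, 418, 0]) cube([2818, 101, 2429]); translate([803, 418, 708]) cube([1208, 101, 1458]); }


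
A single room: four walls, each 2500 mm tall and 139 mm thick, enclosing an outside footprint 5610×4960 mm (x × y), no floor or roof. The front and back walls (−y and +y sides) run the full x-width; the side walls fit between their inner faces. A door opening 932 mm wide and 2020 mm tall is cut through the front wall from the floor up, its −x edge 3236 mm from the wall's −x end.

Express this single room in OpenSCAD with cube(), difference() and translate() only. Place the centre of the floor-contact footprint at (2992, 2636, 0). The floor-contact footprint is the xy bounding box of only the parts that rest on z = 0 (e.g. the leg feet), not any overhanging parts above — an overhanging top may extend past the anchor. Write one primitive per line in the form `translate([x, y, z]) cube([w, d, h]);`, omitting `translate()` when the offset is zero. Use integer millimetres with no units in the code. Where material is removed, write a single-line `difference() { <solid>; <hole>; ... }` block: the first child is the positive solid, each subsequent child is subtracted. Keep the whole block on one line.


difference() { translate([187, 156, 0]) cube([5610, 139, 2500]); translate([3423, 156, 0]) cube([932, 139, 2020]); }
translate([187, 4977, 0]) cube([5610, 139, 2500]);
translate([187, 295, 0]) cube([139, 4682, 2500]);
translate([5658, 295, 0]) cube([139, 4682, 2500]);


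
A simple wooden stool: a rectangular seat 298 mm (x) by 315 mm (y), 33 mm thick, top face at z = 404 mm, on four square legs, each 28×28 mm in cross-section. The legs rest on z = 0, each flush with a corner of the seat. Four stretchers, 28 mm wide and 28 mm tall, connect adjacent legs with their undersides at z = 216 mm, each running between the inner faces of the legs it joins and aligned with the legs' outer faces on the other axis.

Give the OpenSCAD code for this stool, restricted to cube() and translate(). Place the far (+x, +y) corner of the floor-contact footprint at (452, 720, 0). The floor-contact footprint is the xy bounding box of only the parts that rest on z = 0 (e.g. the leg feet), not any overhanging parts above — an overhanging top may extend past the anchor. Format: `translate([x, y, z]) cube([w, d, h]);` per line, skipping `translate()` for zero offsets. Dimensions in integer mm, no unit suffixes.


translate([154, 405, 371]) cube([298, 315, 33]);
translate([154, 405, 0]) cube([28, 28, 371]);
translate([424, 405, 0]) cube([28, 28, 371]);
translate([154, 692, 0]) cube([28, 28, 371]);
translate([424, 692, 0]) cube([28, 28, 371]);
translate([182, 405, 216]) cube([242, 28, 28]);
translate([182, 692, 216]) cube([242, 28, 28]);
translate([154, 433, 216]) cube([28, 259, 28]);
translate([424, 433, 216]) cube([28, 259, 28]);


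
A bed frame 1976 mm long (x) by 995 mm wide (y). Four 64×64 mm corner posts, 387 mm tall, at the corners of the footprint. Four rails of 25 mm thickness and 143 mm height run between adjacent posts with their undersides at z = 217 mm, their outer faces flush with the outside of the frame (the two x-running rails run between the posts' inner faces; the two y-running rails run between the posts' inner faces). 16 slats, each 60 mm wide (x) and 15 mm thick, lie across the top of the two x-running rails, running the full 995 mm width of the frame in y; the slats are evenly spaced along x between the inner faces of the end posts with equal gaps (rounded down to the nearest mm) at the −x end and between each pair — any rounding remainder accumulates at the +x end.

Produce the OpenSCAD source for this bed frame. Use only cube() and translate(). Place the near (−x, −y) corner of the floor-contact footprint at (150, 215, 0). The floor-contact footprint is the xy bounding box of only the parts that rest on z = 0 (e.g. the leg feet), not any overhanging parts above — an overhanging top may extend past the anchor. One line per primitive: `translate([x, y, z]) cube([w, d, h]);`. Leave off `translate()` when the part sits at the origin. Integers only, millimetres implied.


// slat z = rail_z + rail_h = 217 + 143 = 360
// slat gap = ⌊(1848 − 16·60) / 17⌋ = 52
translate([150, 215, 0]) cube([64, 64, 387]);
translate([150, 1146, 0]) cube([64, 64, 387]);
translate([2062, 215, 0]) cube([64, 64, 387]);
translate([2062, 1146, 0]) cube([64, 64, 387]);
translate([214, 215, 217]) cube([1848, 25, 143]);
translate([214, 1185, 217]) cube([1848, 25, 143]);
translate([150, 279, 217]) cube([25, 867, 143]);
translate([2101, 279, 217]) cube([25, 867, 143]);
translate([266, 215, 360]) cube([60, 995, 15]);
translate([378, 215, 360]) cube([60, 995, 15]);
translate([490, 215, 360]) cube([60, 995, 15]);
translate([602, 215, 360]) cube([60, 995, 15]);
translate([714, 215, 360]) cube([60, 995, 15]);
translate([826, 215, 360]) cube([60, 995, 15]);
translate([938, 215, 360]) cube([60, 995, 15]);
translate([1050, 215, 360]) cube([60, 995, 15]);
translate([1162, 215, 360]) cube([60, 995, 15]);
translate([1274, 215, 360]) cube([60, 995, 15]);
translate([1386, 215, 360]) cube([60, 995, 15]);
translate([1498, 215, 360]) cube([60, 995, 15]);
translate([1610, 215, 360]) cube([60, 995, 15]);
translate([1722, 215, 360]) cube([60, 995, 15]);
translate([1834, 215, 360]) cube([60, 995, 15]);
translate([1946, 215, 360]) cube([60, 995, 15]);


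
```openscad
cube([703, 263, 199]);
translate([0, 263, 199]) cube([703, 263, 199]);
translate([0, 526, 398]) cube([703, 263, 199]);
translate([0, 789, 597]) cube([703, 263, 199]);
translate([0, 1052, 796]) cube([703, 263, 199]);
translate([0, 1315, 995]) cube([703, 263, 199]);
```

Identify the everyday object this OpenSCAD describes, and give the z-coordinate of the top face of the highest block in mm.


A staircase. The total rise is 1194 mm.

6 identical blocks, each offset up and back from the previous — a staircase. Each step is 199 mm tall and there are 6 of them, so the total rise is 6 × 199 = 1194 mm.


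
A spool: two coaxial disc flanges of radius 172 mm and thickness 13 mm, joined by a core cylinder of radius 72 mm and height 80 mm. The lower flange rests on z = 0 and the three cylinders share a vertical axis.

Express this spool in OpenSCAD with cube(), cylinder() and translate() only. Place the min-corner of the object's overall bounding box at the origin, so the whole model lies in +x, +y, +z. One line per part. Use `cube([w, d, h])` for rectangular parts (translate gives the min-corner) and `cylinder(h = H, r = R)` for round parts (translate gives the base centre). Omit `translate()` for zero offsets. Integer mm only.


translate([172, 172, 0]) cylinder(h = 13, r = 172);
translate([172, 172, 13]) cylinder(h = 80, r = 72);
translate([172, 172, 93]) cylinder(h = 13, r = 172);


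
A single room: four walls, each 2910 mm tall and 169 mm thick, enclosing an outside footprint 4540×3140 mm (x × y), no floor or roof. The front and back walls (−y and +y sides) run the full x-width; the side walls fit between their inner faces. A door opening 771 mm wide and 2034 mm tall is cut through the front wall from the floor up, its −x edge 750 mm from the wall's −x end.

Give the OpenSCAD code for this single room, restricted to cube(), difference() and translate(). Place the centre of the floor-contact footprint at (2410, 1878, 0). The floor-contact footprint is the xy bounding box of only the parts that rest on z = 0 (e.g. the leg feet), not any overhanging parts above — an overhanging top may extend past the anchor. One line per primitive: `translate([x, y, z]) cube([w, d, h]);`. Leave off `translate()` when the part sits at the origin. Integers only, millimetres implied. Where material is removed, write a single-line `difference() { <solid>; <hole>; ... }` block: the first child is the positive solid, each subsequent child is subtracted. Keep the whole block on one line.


difference() { translate([140, 308, 0]) cube([4540, 169, 2910]); translate([890, 308, 0]) cube([771, 169, 2034]); }
translate([140, 3279, 0]) cube([4540, 169, 2910]);
translate([140, 477, 0]) cube([169, 2802, 2910]);
translate([4511, 477, 0]) cube([169, 2802, 2910]);
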